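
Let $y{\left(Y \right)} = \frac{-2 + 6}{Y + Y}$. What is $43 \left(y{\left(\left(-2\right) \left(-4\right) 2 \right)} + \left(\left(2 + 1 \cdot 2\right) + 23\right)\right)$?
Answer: $\frac{9331}{8} \approx 1166.4$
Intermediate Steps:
$y{\left(Y \right)} = \frac{2}{Y}$ ($y{\left(Y \right)} = \frac{4}{2 Y} = 4 \frac{1}{2 Y} = \frac{2}{Y}$)
$43 \left(y{\left(\left(-2\right) \left(-4\right) 2 \right)} + \left(\left(2 + 1 \cdot 2\right) + 23\right)\right) = 43 \left(\frac{2}{\left(-2\right) \left(-4\right) 2} + \left(\left(2 + 1 \cdot 2\right) + 23\right)\right) = 43 \left(\frac{2}{8 \cdot 2} + \left(\left(2 + 2\right) + 23\right)\right) = 43 \left(\frac{2}{16} + \left(4 + 23\right)\right) = 43 \left(2 \cdot \frac{1}{16} + 27\right) = 43 \left(\frac{1}{8} + 27\right) = 43 \cdot \frac{217}{8} = \frac{9331}{8}$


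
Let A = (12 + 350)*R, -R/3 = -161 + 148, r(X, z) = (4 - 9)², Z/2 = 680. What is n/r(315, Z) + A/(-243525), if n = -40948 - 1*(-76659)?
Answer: 115948911/81175 ≈ 1428.4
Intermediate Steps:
Z = 1360 (Z = 2*680 = 1360)
n = 35711 (n = -40948 + 76659 = 35711)
r(X, z) = 25 (r(X, z) = (-5)² = 25)
R = 39 (R = -3*(-161 + 148) = -3*(-13) = 39)
A = 14118 (A = (12 + 350)*39 = 362*39 = 14118)
n/r(315, Z) + A/(-243525) = 35711/25 + 14118/(-243525) = 35711*(1/25) + 14118*(-1/243525) = 35711/25 - 4706/81175 = 115948911/81175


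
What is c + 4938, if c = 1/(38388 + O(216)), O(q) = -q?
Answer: 188493337/38172 ≈ 4938.0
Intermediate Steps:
c = 1/38172 (c = 1/(38388 - 1*216) = 1/(38388 - 216) = 1/38172 ≈ 2.6197e-5)
c + 4938 = 1/38172 + 4938 = 188493337/38172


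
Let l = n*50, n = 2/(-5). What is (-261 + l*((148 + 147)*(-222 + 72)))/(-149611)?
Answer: -884739/149611 ≈ -5.9136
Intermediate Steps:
n = -2/5 (n = 2*(-1/5) = -2/5 ≈ -0.40000)
l = -20 (l = -2/5*50 = -20)
(-261 + l*((148 + 147)*(-222 + 72)))/(-149611) = (-261 - 20*(148 + 147)*(-222 + 72))/(-149611) = (-261 - 5900*(-150))*(-1/149611) = (-261 - 20*(-44250))*(-1/149611) = (-261 + 885000)*(-1/149611) = 884739*(-1/149611) = -884739/149611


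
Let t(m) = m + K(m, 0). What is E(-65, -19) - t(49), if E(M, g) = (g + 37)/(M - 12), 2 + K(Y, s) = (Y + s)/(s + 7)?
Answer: -4176/77 ≈ -54.234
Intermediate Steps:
K(Y, s) = -2 + (Y + s)/(7 + s) (K(Y, s) = -2 + (Y + s)/(s + 7) = -2 + (Y + s)/(7 + s))
t(m) = -2 + 8*m/7 (t(m) = m + (-14 + m - 1*0)/(7 + 0) = m + (-14 + m + 0)/7 = m + (-14 + m)/7 = m + (-2 + m/7) = -2 + 8*m/7)
E(M, g) = (37 + g)/(-12 + M)
E(-65, -19) - t(49) = (37 - 19)/(-12 - 65) - (-2 + (8/7)*49) = 18/(-77) - (-2 + 56) = -1/77*18 - 1*54 = -18/77 - 54 = -4176/77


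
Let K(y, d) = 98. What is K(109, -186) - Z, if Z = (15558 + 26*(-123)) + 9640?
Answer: -21902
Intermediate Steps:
Z = 22000 (Z = (15558 - 3198) + 9640 = 12360 + 9640 = 22000)
K(109, -186) - Z = 98 - 1*22000 = 98 - 22000 = -21902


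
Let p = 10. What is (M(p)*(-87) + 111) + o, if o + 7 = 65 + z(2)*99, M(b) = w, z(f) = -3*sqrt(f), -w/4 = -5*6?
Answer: -10271 - 297*sqrt(2) ≈ -10691.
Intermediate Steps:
w = 120 (w = -(-20)*6 = -4*(-30) = 120)
M(b) = 120
o = 58 - 297*sqrt(2) (o = -7 + (65 - 3*sqrt(2)*99) = -7 + (65 - 297*sqrt(2)) = 58 - 297*sqrt(2) ≈ -362.02)
(M(p)*(-87) + 111) + o = (120*(-87) + 111) + (58 - 297*sqrt(2)) = (-10440 + 111) + (58 - 297*sqrt(2)) = -10329 + (58 - 297*sqrt(2)) = -10271 - 297*sqrt(2)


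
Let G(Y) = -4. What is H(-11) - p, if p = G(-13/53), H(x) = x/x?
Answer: 5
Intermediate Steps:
H(x) = 1
p = -4
H(-11) - p = 1 - 1*(-4) = 1 + 4 = 5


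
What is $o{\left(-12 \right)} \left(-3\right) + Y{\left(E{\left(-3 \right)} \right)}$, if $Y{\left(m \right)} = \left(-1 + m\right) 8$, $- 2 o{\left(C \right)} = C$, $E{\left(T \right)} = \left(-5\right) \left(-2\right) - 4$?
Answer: $22$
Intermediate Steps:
$E{\left(T \right)} = 6$ ($E{\left(T \right)} = 10 - 4 = 6$)
$o{\left(C \right)} = - \frac{C}{2}$
$Y{\left(m \right)} = -8 + 8 m$
$o{\left(-12 \right)} \left(-3\right) + Y{\left(E{\left(-3 \right)} \right)} = \left(- \frac{1}{2}\right) \left(-12\right) \left(-3\right) + \left(-8 + 8 \cdot 6\right) = 6 \left(-3\right) + \left(-8 + 48\right) = -18 + 40 = 22$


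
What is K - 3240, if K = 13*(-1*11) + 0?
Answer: -3383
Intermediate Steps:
K = -143 (K = 13*(-11) + 0 = -143 + 0 = -143)
K - 3240 = -143 - 3240 = -3383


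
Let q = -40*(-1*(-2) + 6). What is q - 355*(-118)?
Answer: 41570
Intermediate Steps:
q = -320 (q = -40*(2 + 6) = -40*8 = -320)
q - 355*(-118) = -320 - 355*(-118) = -320 + 41890 = 41570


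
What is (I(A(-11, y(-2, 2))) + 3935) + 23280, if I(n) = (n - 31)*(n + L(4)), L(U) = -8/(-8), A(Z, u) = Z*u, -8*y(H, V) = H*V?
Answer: 109517/4 ≈ 27379.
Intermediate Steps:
y(H, V) = -H*V/8
L(U) = 1 (L(U) = -8*(-⅛) = 1)
I(n) = (1 + n)*(-31 + n) (I(n) = (n - 31)*(n + 1) = (-31 + n)*(1 + n) = (1 + n)*(-31 + n))
(I(A(-11, y(-2, 2))) + 3935) + 23280 = ((-31 + (-(-11)*(-2)*2/8)² - (-330)*(-⅛*(-2)*2)) + 3935) + 23280 = ((-31 + (-11*½)² - (-330)/2) + 3935) + 23280 = ((-31 + (-11/2)² - 30*(-11/2)) + 3935) + 23280 = ((-31 + 121/4 + 165) + 3935) + 23280 = (657/4 + 3935) + 23280 = 16397/4 + 23280 = 109517/4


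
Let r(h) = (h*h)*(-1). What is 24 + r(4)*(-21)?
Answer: 360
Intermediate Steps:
r(h) = -h**2 (r(h) = h**2*(-1) = -h**2)
24 + r(4)*(-21) = 24 - 1*4**2*(-21) = 24 - 1*16*(-21) = 24 - 16*(-21) = 24 + 336 = 360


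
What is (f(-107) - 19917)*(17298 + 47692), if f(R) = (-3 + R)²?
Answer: -508026830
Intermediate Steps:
(f(-107) - 19917)*(17298 + 47692) = ((-3 - 107)² - 19917)*(17298 + 47692) = ((-110)² - 19917)*64990 = (12100 - 19917)*64990 = -7817*64990 = -508026830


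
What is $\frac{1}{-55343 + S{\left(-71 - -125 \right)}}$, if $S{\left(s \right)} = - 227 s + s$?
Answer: $- \frac{1}{67547} \approx -1.4805 \cdot 10^{-5}$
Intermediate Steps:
$S{\left(s \right)} = - 226 s$
$\frac{1}{-55343 + S{\left(-71 - -125 \right)}} = \frac{1}{-55343 - 226 \left(-71 - -125\right)} = \frac{1}{-55343 - 226 \left(-71 + 125\right)} = \frac{1}{-55343 - 12204} = \frac{1}{-67547} = - \frac{1}{67547}$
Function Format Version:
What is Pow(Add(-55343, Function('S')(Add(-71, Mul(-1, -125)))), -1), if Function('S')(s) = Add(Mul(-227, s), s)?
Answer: Rational(-1, 67547) ≈ -1.4805e-5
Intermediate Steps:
Function('S')(s) = Mul(-226, s)
Pow(Add(-55343, Function('S')(Add(-71, Mul(-1, -125)))), -1) = Pow(Add(-55343, Mul(-226, Add(-71, Mul(-1, -125)))), -1) = Pow(Add(-55343, Mul(-226, Add(-71, 125))), -1) = Pow(Add(-55343, Mul(-226, 54)), -1) = Pow(Add(-55343, -12204), -1) = Pow(-67547, -1) = Rational(-1, 67547)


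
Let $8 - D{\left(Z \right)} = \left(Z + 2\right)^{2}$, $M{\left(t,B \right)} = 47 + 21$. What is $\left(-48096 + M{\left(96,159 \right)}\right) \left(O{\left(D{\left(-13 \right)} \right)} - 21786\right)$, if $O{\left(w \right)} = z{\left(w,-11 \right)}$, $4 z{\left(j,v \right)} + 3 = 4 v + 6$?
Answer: $1046830295$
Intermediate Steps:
$M{\left(t,B \right)} = 68$
$z{\left(j,v \right)} = \frac{3}{4} + v$ ($z{\left(j,v \right)} = - \frac{3}{4} + \frac{4 v + 6}{4} = - \frac{3}{4} + \frac{6 + 4 v}{4} = - \frac{3}{4} + \left(\frac{3}{2} + v\right) = \frac{3}{4} + v$)
$D{\left(Z \right)} = 8 - \left(2 + Z\right)^{2}$ ($D{\left(Z \right)} = 8 - \left(Z + 2\right)^{2} = 8 - \left(2 + Z\right)^{2}$)
$O{\left(w \right)} = - \frac{41}{4}$ ($O{\left(w \right)} = \frac{3}{4} - 11 = - \frac{41}{4}$)
$\left(-48096 + M{\left(96,159 \right)}\right) \left(O{\left(D{\left(-13 \right)} \right)} - 21786\right) = \left(-48096 + 68\right) \left(- \frac{41}{4} - 21786\right) = \left(-48028\right) \left(- \frac{87185}{4}\right) = 1046830295$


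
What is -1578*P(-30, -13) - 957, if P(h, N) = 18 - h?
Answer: -76701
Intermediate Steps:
-1578*P(-30, -13) - 957 = -1578*(18 - 1*(-30)) - 957 = -1578*(18 + 30) - 957 = -1578*48 - 957 = -75744 - 957 = -76701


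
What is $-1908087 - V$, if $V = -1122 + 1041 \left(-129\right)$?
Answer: $-1772676$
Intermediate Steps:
$V = -135411$ ($V = -1122 - 134289 = -135411$)
$-1908087 - V = -1908087 - -135411 = -1908087 + 135411 = -1772676$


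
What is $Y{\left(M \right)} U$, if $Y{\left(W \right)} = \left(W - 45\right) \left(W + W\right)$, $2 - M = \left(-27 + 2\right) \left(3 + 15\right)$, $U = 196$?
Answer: $72113888$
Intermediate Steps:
$M = 452$ ($M = 2 - \left(-27 + 2\right) \left(3 + 15\right) = 2 - \left(-25\right) 18 = 2 - -450 = 2 + 450 = 452$)
$Y{\left(W \right)} = 2 W \left(-45 + W\right)$ ($Y{\left(W \right)} = \left(-45 + W\right) 2 W = 2 W \left(-45 + W\right)$)
$Y{\left(M \right)} U = 2 \cdot 452 \left(-45 + 452\right) 196 = 2 \cdot 452 \cdot 407 \cdot 196 = 367928 \cdot 196 = 72113888$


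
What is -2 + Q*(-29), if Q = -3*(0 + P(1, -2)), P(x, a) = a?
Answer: -176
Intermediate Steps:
Q = 6 (Q = -3*(0 - 2) = -3*(-2) = 6)
-2 + Q*(-29) = -2 + 6*(-29) = -2 - 174 = -176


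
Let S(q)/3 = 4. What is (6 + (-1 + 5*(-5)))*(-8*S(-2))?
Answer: 1920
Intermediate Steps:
S(q) = 12 (S(q) = 3*4 = 12)
(6 + (-1 + 5*(-5)))*(-8*S(-2)) = (6 + (-1 + 5*(-5)))*(-8*12) = (6 + (-1 - 25))*(-96) = (6 - 26)*(-96) = -20*(-96) = 1920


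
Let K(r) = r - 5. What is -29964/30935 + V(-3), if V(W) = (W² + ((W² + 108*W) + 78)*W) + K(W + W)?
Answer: 21902951/30935 ≈ 708.03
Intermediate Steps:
K(r) = -5 + r
V(W) = -5 + W² + 2*W + W*(78 + W² + 108*W) (V(W) = (W² + ((W² + 108*W) + 78)*W) + (-5 + (W + W)) = (W² + (78 + W² + 108*W)*W) + (-5 + 2*W) = (W² + W*(78 + W² + 108*W)) + (-5 + 2*W) = -5 + W² + 2*W + W*(78 + W² + 108*W))
-29964/30935 + V(-3) = -29964/30935 + (-5 + (-3)³ + 80*(-3) + 109*(-3)²) = -29964*1/30935 + (-5 - 27 - 240 + 109*9) = -29964/30935 + (-5 - 27 - 240 + 981) = -29964/30935 + 709 = 21902951/30935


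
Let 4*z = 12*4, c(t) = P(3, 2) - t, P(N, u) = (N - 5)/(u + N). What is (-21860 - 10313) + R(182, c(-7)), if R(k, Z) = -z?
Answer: -32185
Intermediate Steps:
P(N, u) = (-5 + N)/(N + u)
c(t) = -2/5 - t (c(t) = (-5 + 3)/(3 + 2) - t = -2/5 - t)
z = 12 (z = (12*4)/4 = (1/4)*48 = 12)
R(k, Z) = -12 (R(k, Z) = -1*12 = -12)
(-21860 - 10313) + R(182, c(-7)) = (-21860 - 10313) - 12 = -32173 - 12 = -32185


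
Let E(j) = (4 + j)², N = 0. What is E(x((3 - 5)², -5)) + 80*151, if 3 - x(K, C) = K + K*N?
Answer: 12089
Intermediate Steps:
x(K, C) = 3 - K (x(K, C) = 3 - (K + K*0) = 3 - (K + 0) = 3 - K)
E(x((3 - 5)², -5)) + 80*151 = (4 + (3 - (3 - 5)²))² + 80*151 = (4 + (3 - 1*(-2)²))² + 12080 = (4 + (3 - 1*4))² + 12080 = (4 + (3 - 4))² + 12080 = (4 - 1)² + 12080 = 3² + 12080 = 9 + 12080 = 12089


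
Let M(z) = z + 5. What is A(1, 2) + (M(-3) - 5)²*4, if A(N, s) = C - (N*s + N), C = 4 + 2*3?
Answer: 43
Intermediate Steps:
M(z) = 5 + z
C = 10 (C = 4 + 6 = 10)
A(N, s) = 10 - N - N*s (A(N, s) = 10 - (N*s + N) = 10 - (N + N*s) = 10 + (-N - N*s) = 10 - N - N*s)
A(1, 2) + (M(-3) - 5)²*4 = (10 - 1*1 - 1*1*2) + ((5 - 3) - 5)²*4 = (10 - 1 - 2) + (2 - 5)²*4 = 7 + (-3)²*4 = 7 + 9*4 = 7 + 36 = 43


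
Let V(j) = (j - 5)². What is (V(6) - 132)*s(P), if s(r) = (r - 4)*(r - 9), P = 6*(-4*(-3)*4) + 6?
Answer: -10827150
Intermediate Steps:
V(j) = (-5 + j)²
P = 294 (P = 6*(12*4) + 6 = 6*48 + 6 = 288 + 6 = 294)
s(r) = (-9 + r)*(-4 + r) (s(r) = (-4 + r)*(-9 + r) = (-9 + r)*(-4 + r))
(V(6) - 132)*s(P) = ((-5 + 6)² - 132)*(36 + 294² - 13*294) = (1² - 132)*(36 + 86436 - 3822) = (1 - 132)*82650 = -131*82650 = -10827150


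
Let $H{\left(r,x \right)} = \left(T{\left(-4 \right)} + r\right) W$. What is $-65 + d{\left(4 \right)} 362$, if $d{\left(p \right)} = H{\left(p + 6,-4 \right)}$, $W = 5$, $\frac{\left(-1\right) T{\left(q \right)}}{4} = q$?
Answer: $46995$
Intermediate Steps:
$T{\left(q \right)} = - 4 q$
$H{\left(r,x \right)} = 80 + 5 r$ ($H{\left(r,x \right)} = \left(\left(-4\right) \left(-4\right) + r\right) 5 = \left(16 + r\right) 5 = 80 + 5 r$)
$d{\left(p \right)} = 110 + 5 p$ ($d{\left(p \right)} = 80 + 5 \left(p + 6\right) = 80 + 5 \left(6 + p\right) = 80 + \left(30 + 5 p\right) = 110 + 5 p$)
$-65 + d{\left(4 \right)} 362 = -65 + \left(110 + 5 \cdot 4\right) 362 = -65 + \left(110 + 20\right) 362 = -65 + 130 \cdot 362 = -65 + 47060 = 46995$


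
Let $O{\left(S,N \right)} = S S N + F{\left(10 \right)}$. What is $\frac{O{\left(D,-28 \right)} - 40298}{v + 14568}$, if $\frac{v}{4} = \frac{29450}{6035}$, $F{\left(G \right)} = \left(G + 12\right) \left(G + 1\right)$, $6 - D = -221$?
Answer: $- \frac{447455419}{4401784} \approx -101.65$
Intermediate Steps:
$D = 227$ ($D = 6 - -221 = 6 + 221 = 227$)
$F{\left(G \right)} = \left(1 + G\right) \left(12 + G\right)$ ($F{\left(G \right)} = \left(12 + G\right) \left(1 + G\right) = \left(1 + G\right) \left(12 + G\right)$)
$v = \frac{23560}{1207}$ ($v = 4 \cdot \frac{29450}{6035} = 4 \cdot 29450 \cdot \frac{1}{6035} = 4 \cdot \frac{5890}{1207} = \frac{23560}{1207} \approx 19.519$)
$O{\left(S,N \right)} = 242 + N S^{2}$ ($O{\left(S,N \right)} = S S N + \left(12 + 10^{2} + 13 \cdot 10\right) = S^{2} N + \left(12 + 100 + 130\right) = N S^{2} + 242 = 242 + N S^{2}$)
$\frac{O{\left(D,-28 \right)} - 40298}{v + 14568} = \frac{\left(242 - 28 \cdot 227^{2}\right) - 40298}{\frac{23560}{1207} + 14568} = \frac{\left(242 - 1442812\right) - 40298}{\frac{17607136}{1207}} = \left(\left(242 - 1442812\right) - 40298\right) \frac{1207}{17607136} = \left(-1442570 - 40298\right) \frac{1207}{17607136} = \left(-1482868\right) \frac{1207}{17607136} = - \frac{447455419}{4401784}$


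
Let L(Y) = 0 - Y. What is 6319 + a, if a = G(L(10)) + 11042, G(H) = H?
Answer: 17351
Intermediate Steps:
L(Y) = -Y
a = 11032 (a = -1*10 + 11042 = -10 + 11042 = 11032)
6319 + a = 6319 + 11032 = 17351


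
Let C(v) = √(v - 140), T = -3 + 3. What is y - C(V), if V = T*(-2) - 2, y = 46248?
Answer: 46248 - I*√142 ≈ 46248.0 - 11.916*I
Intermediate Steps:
T = 0
V = -2 (V = 0*(-2) - 2 = 0 - 2 = -2)
C(v) = √(-140 + v)
y - C(V) = 46248 - √(-140 - 2) = 46248 - √(-142) = 46248 - I*√142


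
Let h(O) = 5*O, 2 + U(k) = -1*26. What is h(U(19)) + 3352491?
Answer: 3352351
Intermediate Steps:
U(k) = -28 (U(k) = -2 - 1*26 = -2 - 26 = -28)
h(U(19)) + 3352491 = 5*(-28) + 3352491 = -140 + 3352491 = 3352351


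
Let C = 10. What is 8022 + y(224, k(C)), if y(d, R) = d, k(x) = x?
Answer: 8246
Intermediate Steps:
8022 + y(224, k(C)) = 8022 + 224 = 8246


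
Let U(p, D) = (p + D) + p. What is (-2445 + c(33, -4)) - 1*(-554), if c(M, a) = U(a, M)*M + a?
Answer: -1070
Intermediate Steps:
U(p, D) = D + 2*p (U(p, D) = (D + p) + p = D + 2*p)
c(M, a) = a + M*(M + 2*a) (c(M, a) = (M + 2*a)*M + a = M*(M + 2*a) + a = a + M*(M + 2*a))
(-2445 + c(33, -4)) - 1*(-554) = (-2445 + (-4 + 33*(33 + 2*(-4)))) - 1*(-554) = (-2445 + (-4 + 33*(33 - 8))) + 554 = (-2445 + (-4 + 33*25)) + 554 = (-2445 + (-4 + 825)) + 554 = (-2445 + 821) + 554 = -1624 + 554 = -1070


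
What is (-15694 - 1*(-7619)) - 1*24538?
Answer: -32613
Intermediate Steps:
(-15694 - 1*(-7619)) - 1*24538 = (-15694 + 7619) - 24538 = -8075 - 24538 = -32613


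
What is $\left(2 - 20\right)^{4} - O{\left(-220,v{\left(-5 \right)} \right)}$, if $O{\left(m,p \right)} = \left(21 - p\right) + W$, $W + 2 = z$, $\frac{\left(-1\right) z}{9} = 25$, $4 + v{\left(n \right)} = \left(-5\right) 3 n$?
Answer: $105253$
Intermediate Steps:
$v{\left(n \right)} = -4 - 15 n$ ($v{\left(n \right)} = -4 + \left(-5\right) 3 n = -4 - 15 n$)
$z = -225$ ($z = \left(-9\right) 25 = -225$)
$W = -227$ ($W = -2 - 225 = -227$)
$O{\left(m,p \right)} = -206 - p$ ($O{\left(m,p \right)} = \left(21 - p\right) - 227 = -206 - p$)
$\left(2 - 20\right)^{4} - O{\left(-220,v{\left(-5 \right)} \right)} = \left(2 - 20\right)^{4} - \left(-206 - \left(-4 - -75\right)\right) = \left(2 - 20\right)^{4} - \left(-206 - \left(-4 + 75\right)\right) = \left(-18\right)^{4} - \left(-206 - 71\right) = 104976 - \left(-206 - 71\right) = 104976 - -277 = 104976 + 277 = 105253$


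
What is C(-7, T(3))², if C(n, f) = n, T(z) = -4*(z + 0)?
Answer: 49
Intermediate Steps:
T(z) = -4*z
C(-7, T(3))² = (-7)² = 49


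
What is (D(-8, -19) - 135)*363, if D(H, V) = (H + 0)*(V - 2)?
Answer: 11979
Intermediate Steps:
D(H, V) = H*(-2 + V)
(D(-8, -19) - 135)*363 = (-8*(-2 - 19) - 135)*363 = (-8*(-21) - 135)*363 = (168 - 135)*363 = 33*363 = 11979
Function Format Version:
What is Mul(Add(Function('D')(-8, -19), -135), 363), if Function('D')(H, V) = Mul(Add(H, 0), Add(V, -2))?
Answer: 11979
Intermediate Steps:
Function('D')(H, V) = Mul(H, Add(-2, V))
Mul(Add(Function('D')(-8, -19), -135), 363) = Mul(Add(Mul(-8, Add(-2, -19)), -135), 363) = Mul(Add(Mul(-8, -21), -135), 363) = Mul(Add(168, -135), 363) = Mul(33, 363) = 11979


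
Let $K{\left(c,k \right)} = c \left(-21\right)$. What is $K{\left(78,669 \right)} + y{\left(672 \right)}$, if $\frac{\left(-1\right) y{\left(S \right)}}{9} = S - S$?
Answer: $-1638$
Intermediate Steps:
$K{\left(c,k \right)} = - 21 c$
$y{\left(S \right)} = 0$ ($y{\left(S \right)} = - 9 \left(S - S\right) = \left(-9\right) 0 = 0$)
$K{\left(78,669 \right)} + y{\left(672 \right)} = \left(-21\right) 78 + 0 = -1638 + 0 = -1638$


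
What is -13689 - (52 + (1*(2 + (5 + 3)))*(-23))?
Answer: -13511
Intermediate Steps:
-13689 - (52 + (1*(2 + (5 + 3)))*(-23)) = -13689 - (52 + (1*(2 + 8))*(-23)) = -13689 - (52 + (1*10)*(-23)) = -13689 - (52 + 10*(-23)) = -13689 - (52 - 230) = -13689 - 1*(-178) = -13689 + 178 = -13511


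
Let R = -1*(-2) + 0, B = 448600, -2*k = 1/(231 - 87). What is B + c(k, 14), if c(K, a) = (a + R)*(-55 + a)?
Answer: 447944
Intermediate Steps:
k = -1/288 (k = -1/(2*(231 - 87)) = -1/2/144 = -1/2*1/144 = -1/288 ≈ -0.0034722)
R = 2 (R = 2 + 0 = 2)
c(K, a) = (-55 + a)*(2 + a) (c(K, a) = (a + 2)*(-55 + a) = (2 + a)*(-55 + a) = (-55 + a)*(2 + a))
B + c(k, 14) = 448600 + (-110 + 14**2 - 53*14) = 448600 + (-110 + 196 - 742) = 448600 - 656 = 447944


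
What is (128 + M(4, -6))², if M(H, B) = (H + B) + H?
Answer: 16900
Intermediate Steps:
M(H, B) = B + 2*H (M(H, B) = (B + H) + H = B + 2*H)
(128 + M(4, -6))² = (128 + (-6 + 2*4))² = (128 + (-6 + 8))² = (128 + 2)² = 130² = 16900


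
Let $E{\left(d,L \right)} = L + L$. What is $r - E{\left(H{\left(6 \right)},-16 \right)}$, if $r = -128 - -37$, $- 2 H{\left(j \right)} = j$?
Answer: $-59$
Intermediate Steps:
$H{\left(j \right)} = - \frac{j}{2}$
$E{\left(d,L \right)} = 2 L$
$r = -91$ ($r = -128 + 37 = -91$)
$r - E{\left(H{\left(6 \right)},-16 \right)} = -91 - 2 \left(-16\right) = -91 - -32 = -91 + 32 = -59$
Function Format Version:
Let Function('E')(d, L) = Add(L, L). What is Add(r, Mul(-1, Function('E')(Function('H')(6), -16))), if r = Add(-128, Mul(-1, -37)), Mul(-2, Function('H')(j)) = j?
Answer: -59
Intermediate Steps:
Function('H')(j) = Mul(Rational(-1, 2), j)
Function('E')(d, L) = Mul(2, L)
r = -91 (r = Add(-128, 37) = -91)
Add(r, Mul(-1, Function('E')(Function('H')(6), -16))) = Add(-91, Mul(-1, Mul(2, -16))) = Add(-91, Mul(-1, -32)) = Add(-91, 32) = -59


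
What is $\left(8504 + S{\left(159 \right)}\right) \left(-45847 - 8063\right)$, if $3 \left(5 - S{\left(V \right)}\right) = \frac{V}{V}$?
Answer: $-458702220$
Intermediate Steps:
$S{\left(V \right)} = \frac{14}{3}$ ($S{\left(V \right)} = 5 - \frac{V \frac{1}{V}}{3} = 5 - \frac{1}{3} = \frac{14}{3}$)
$\left(8504 + S{\left(159 \right)}\right) \left(-45847 - 8063\right) = \left(8504 + \frac{14}{3}\right) \left(-45847 - 8063\right) = \frac{25526}{3} \left(-53910\right) = -458702220$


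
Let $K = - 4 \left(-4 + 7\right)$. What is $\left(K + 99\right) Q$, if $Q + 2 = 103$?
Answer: $8787$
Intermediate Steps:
$Q = 101$ ($Q = -2 + 103 = 101$)
$K = -12$ ($K = \left(-4\right) 3 = -12$)
$\left(K + 99\right) Q = \left(-12 + 99\right) 101 = 87 \cdot 101 = 8787$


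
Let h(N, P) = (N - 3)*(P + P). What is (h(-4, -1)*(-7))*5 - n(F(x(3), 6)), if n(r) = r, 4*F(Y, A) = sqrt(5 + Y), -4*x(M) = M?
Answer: -490 - sqrt(17)/8 ≈ -490.52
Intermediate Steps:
x(M) = -M/4
h(N, P) = 2*P*(-3 + N) (h(N, P) = (-3 + N)*(2*P) = 2*P*(-3 + N))
F(Y, A) = sqrt(5 + Y)/4
(h(-4, -1)*(-7))*5 - n(F(x(3), 6)) = ((2*(-1)*(-3 - 4))*(-7))*5 - sqrt(5 - 1/4*3)/4 = ((2*(-1)*(-7))*(-7))*5 - sqrt(5 - 3/4)/4 = (14*(-7))*5 - sqrt(17/4)/4 = -98*5 - sqrt(17)/2/4 = -490 - sqrt(17)/8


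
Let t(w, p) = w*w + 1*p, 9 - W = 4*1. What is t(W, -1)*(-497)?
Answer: -11928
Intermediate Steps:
W = 5 (W = 9 - 4 = 5)
t(w, p) = p + w² (t(w, p) = w² + p = p + w²)
t(W, -1)*(-497) = (-1 + 5²)*(-497) = (-1 + 25)*(-497) = 24*(-497) = -11928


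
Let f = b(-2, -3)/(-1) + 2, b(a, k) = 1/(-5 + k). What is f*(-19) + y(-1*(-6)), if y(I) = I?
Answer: -275/8 ≈ -34.375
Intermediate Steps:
f = 17/8 (f = 1/(-5 - 3*(-1)) + 2 = -1/(-8) + 2 = -⅛*(-1) + 2 = ⅛ + 2 = 17/8 ≈ 2.1250)
f*(-19) + y(-1*(-6)) = (17/8)*(-19) - 1*(-6) = -323/8 + 6 = -275/8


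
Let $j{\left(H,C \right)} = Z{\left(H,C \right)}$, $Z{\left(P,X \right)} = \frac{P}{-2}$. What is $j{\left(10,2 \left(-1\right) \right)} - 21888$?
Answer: $-21893$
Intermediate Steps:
$Z{\left(P,X \right)} = - \frac{P}{2}$ ($Z{\left(P,X \right)} = P \left(- \frac{1}{2}\right) = - \frac{P}{2}$)
$j{\left(H,C \right)} = - \frac{H}{2}$
$j{\left(10,2 \left(-1\right) \right)} - 21888 = \left(- \frac{1}{2}\right) 10 - 21888 = -5 - 21888 = -21893$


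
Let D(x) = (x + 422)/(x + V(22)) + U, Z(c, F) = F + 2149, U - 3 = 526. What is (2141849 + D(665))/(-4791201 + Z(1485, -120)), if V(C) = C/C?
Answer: -1426824835/3189588552 ≈ -0.44734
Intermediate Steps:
U = 529 (U = 3 + 526 = 529)
V(C) = 1
Z(c, F) = 2149 + F
D(x) = 529 + (422 + x)/(1 + x) (D(x) = (x + 422)/(x + 1) + 529 = (422 + x)/(1 + x) + 529 = 529 + (422 + x)/(1 + x))
(2141849 + D(665))/(-4791201 + Z(1485, -120)) = (2141849 + (951 + 530*665)/(1 + 665))/(-4791201 + (2149 - 120)) = (2141849 + (951 + 352450)/666)/(-4791201 + 2029) = (2141849 + (1/666)*353401)/(-4789172) = (2141849 + 353401/666)*(-1/4789172) = (1426824835/666)*(-1/4789172) = -1426824835/3189588552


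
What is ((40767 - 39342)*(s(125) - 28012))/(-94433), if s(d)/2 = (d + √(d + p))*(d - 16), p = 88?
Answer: 1085850/94433 - 310650*√213/94433 ≈ -36.512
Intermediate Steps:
s(d) = 2*(-16 + d)*(d + √(88 + d)) (s(d) = 2*((d + √(d + 88))*(d - 16)) = 2*((d + √(88 + d))*(-16 + d)) = 2*((-16 + d)*(d + √(88 + d))) = 2*(-16 + d)*(d + √(88 + d)))
((40767 - 39342)*(s(125) - 28012))/(-94433) = ((40767 - 39342)*((-32*125 - 32*√(88 + 125) + 2*125² + 2*125*√(88 + 125)) - 28012))/(-94433) = (1425*((-4000 - 32*√213 + 2*15625 + 2*125*√213) - 28012))*(-1/94433) = (1425*((-4000 - 32*√213 + 31250 + 250*√213) - 28012))*(-1/94433) = (1425*((27250 + 218*√213) - 28012))*(-1/94433) = (1425*(-762 + 218*√213))*(-1/94433) = (-1085850 + 310650*√213)*(-1/94433) = 1085850/94433 - 310650*√213/94433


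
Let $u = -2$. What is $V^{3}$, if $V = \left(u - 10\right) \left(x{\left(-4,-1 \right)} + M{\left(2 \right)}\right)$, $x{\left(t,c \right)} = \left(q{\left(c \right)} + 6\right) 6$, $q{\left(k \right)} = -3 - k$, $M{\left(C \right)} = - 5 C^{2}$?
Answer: $-110592$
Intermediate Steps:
$x{\left(t,c \right)} = 18 - 6 c$ ($x{\left(t,c \right)} = \left(\left(-3 - c\right) + 6\right) 6 = \left(3 - c\right) 6 = 18 - 6 c$)
$V = -48$ ($V = \left(-2 - 10\right) \left(\left(18 - -6\right) - 5 \cdot 2^{2}\right) = - 12 \left(\left(18 + 6\right) - 20\right) = - 12 \left(24 - 20\right) = \left(-12\right) 4 = -48$)
$V^{3} = \left(-48\right)^{3} = -110592$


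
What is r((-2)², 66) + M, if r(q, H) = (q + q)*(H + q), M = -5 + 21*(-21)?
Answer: 114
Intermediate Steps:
M = -446 (M = -5 - 441 = -446)
r(q, H) = 2*q*(H + q) (r(q, H) = (2*q)*(H + q) = 2*q*(H + q))
r((-2)², 66) + M = 2*(-2)²*(66 + (-2)²) - 446 = 2*4*(66 + 4) - 446 = 2*4*70 - 446 = 560 - 446 = 114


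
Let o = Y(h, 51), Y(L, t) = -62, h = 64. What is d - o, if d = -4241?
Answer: -4179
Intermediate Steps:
o = -62
d - o = -4241 - 1*(-62) = -4241 + 62 = -4179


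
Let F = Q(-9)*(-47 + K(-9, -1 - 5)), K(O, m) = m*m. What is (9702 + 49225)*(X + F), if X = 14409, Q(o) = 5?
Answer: 845838158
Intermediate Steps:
K(O, m) = m**2
F = -55 (F = 5*(-47 + (-1 - 5)**2) = 5*(-47 + (-6)**2) = 5*(-47 + 36) = 5*(-11) = -55)
(9702 + 49225)*(X + F) = (9702 + 49225)*(14409 - 55) = 58927*14354 = 845838158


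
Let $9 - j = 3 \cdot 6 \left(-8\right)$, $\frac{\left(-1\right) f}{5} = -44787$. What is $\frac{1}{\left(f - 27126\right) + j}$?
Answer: $\frac{1}{196962} \approx 5.0771 \cdot 10^{-6}$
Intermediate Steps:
$f = 223935$ ($f = \left(-5\right) \left(-44787\right) = 223935$)
$j = 153$ ($j = 9 - 3 \cdot 6 \left(-8\right) = 9 - 18 \left(-8\right) = 9 - -144 = 9 + 144 = 153$)
$\frac{1}{\left(f - 27126\right) + j} = \frac{1}{\left(223935 - 27126\right) + 153} = \frac{1}{196809 + 153} = \frac{1}{196962}$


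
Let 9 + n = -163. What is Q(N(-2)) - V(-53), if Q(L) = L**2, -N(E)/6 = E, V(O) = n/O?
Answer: 7460/53 ≈ 140.75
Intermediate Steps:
n = -172 (n = -9 - 163 = -172)
V(O) = -172/O
N(E) = -6*E
Q(N(-2)) - V(-53) = (-6*(-2))**2 - (-172)/(-53) = 12**2 - (-172)*(-1)/53 = 144 - 1*172/53 = 144 - 172/53 = 7460/53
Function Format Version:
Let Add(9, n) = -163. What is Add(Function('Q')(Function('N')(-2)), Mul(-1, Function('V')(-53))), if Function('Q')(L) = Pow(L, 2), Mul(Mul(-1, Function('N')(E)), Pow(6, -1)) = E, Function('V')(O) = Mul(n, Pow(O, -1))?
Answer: Rational(7460, 53) ≈ 140.75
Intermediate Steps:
n = -172 (n = Add(-9, -163) = -172)
Function('V')(O) = Mul(-172, Pow(O, -1))
Function('N')(E) = Mul(-6, E)
Add(Function('Q')(Function('N')(-2)), Mul(-1, Function('V')(-53))) = Add(Pow(Mul(-6, -2), 2), Mul(-1, Mul(-172, Pow(-53, -1)))) = Add(Pow(12, 2), Mul(-1, Mul(-172, Rational(-1, 53)))) = Add(144, Mul(-1, Rational(172, 53))) = Add(144, Rational(-172, 53)) = Rational(7460, 53)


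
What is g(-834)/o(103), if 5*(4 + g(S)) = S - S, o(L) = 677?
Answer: -4/677 ≈ -0.0059084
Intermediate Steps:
g(S) = -4 (g(S) = -4 + (S - S)/5 = -4 + (⅕)*0 = -4 + 0 = -4)
g(-834)/o(103) = -4/677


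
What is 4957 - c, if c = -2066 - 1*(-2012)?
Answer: 5011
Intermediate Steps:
c = -54 (c = -2066 + 2012 = -54)
4957 - c = 4957 - 1*(-54) = 4957 + 54 = 5011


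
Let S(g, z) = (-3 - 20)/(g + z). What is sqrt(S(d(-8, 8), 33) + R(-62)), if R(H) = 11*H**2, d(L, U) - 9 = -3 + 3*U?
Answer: sqrt(18647083)/21 ≈ 205.63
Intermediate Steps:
d(L, U) = 6 + 3*U (d(L, U) = 9 + (-3 + 3*U) = 6 + 3*U)
S(g, z) = -23/(g + z)
sqrt(S(d(-8, 8), 33) + R(-62)) = sqrt(-23/((6 + 3*8) + 33) + 11*(-62)**2) = sqrt(-23/((6 + 24) + 33) + 11*3844) = sqrt(-23/(30 + 33) + 42284) = sqrt(-23/63 + 42284) = sqrt(2663869/63) = sqrt(18647083)/21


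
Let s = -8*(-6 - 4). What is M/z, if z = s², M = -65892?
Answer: -16473/1600 ≈ -10.296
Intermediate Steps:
s = 80 (s = -8*(-10) = 80)
z = 6400 (z = 80² = 6400)
M/z = -65892/6400 = -65892*1/6400 = -16473/1600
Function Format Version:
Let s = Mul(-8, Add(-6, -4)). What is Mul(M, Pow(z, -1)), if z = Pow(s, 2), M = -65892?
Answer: Rational(-16473, 1600) ≈ -10.296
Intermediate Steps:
s = 80 (s = Mul(-8, -10) = 80)
z = 6400 (z = Pow(80, 2) = 6400)
Mul(M, Pow(z, -1)) = Mul(-65892, Pow(6400, -1)) = Mul(-65892, Rational(1, 6400)) = Rational(-16473, 1600)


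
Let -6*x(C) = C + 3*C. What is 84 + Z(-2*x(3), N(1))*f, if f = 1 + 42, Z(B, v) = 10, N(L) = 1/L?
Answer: 514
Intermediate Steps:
x(C) = -2*C/3 (x(C) = -(C + 3*C)/6 = -2*C/3)
f = 43
84 + Z(-2*x(3), N(1))*f = 84 + 10*43 = 84 + 430 = 514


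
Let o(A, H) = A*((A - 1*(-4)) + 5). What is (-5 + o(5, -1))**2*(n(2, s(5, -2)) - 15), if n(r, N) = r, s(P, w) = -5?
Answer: -54925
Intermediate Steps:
o(A, H) = A*(9 + A) (o(A, H) = A*((A + 4) + 5) = A*((4 + A) + 5) = A*(9 + A))
(-5 + o(5, -1))**2*(n(2, s(5, -2)) - 15) = (-5 + 5*(9 + 5))**2*(2 - 15) = (-5 + 5*14)**2*(-13) = (-5 + 70)**2*(-13) = 65**2*(-13) = 4225*(-13) = -54925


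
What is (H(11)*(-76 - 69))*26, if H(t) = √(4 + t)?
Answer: -3770*√15 ≈ -14601.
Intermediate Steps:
(H(11)*(-76 - 69))*26 = (√(4 + 11)*(-76 - 69))*26 = (√15*(-145))*26 = -145*√15*26 = -3770*√15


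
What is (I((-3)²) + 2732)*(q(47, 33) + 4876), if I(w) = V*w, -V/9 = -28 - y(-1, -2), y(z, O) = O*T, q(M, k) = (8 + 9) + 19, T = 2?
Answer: 22968512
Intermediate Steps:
q(M, k) = 36 (q(M, k) = 17 + 19 = 36)
y(z, O) = 2*O (y(z, O) = O*2 = 2*O)
V = 216 (V = -9*(-28 - 2*(-2)) = -9*(-28 - 1*(-4)) = -9*(-28 + 4) = -9*(-24) = 216)
I(w) = 216*w
(I((-3)²) + 2732)*(q(47, 33) + 4876) = (216*(-3)² + 2732)*(36 + 4876) = (216*9 + 2732)*4912 = (1944 + 2732)*4912 = 4676*4912 = 22968512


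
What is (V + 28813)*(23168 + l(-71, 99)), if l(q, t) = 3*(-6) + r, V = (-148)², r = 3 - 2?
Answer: 1174149267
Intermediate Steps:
r = 1
V = 21904
l(q, t) = -17 (l(q, t) = 3*(-6) + 1 = -18 + 1 = -17)
(V + 28813)*(23168 + l(-71, 99)) = (21904 + 28813)*(23168 - 17) = 50717*23151 = 1174149267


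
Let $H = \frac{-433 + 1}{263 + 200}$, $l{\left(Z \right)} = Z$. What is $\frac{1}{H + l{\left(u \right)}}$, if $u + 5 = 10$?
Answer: $\frac{463}{1883} \approx 0.24588$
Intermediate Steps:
$u = 5$ ($u = -5 + 10 = 5$)
$H = - \frac{432}{463} \approx -0.93305$
$\frac{1}{H + l{\left(u \right)}} = \frac{1}{- \frac{432}{463} + 5} = \frac{1}{\frac{1883}{463}} = \frac{463}{1883}$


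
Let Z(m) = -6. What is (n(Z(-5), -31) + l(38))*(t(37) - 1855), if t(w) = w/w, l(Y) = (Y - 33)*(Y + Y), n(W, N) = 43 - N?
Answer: -841716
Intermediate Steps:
l(Y) = 2*Y*(-33 + Y) (l(Y) = (-33 + Y)*(2*Y) = 2*Y*(-33 + Y))
t(w) = 1
(n(Z(-5), -31) + l(38))*(t(37) - 1855) = ((43 - 1*(-31)) + 2*38*(-33 + 38))*(1 - 1855) = ((43 + 31) + 2*38*5)*(-1854) = (74 + 380)*(-1854) = 454*(-1854) = -841716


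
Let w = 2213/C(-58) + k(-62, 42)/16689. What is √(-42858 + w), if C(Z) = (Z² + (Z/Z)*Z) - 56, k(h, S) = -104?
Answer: I*√5043272168234160510/10847850 ≈ 207.02*I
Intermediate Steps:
C(Z) = -56 + Z + Z² (C(Z) = (Z² + 1*Z) - 56 = (Z² + Z) - 56 = (Z + Z²) - 56 = -56 + Z + Z²)
w = 36594757/54239250 (w = 2213/(-56 - 58 + (-58)²) - 104/16689 = 2213/(-56 - 58 + 3364) - 104*1/16689 = 2213/3250 - 104/16689 = 36594757/54239250 ≈ 0.67469)
√(-42858 + w) = √(-42858 + 36594757/54239250) = √(-2324549181743/54239250) = I*√5043272168234160510/10847850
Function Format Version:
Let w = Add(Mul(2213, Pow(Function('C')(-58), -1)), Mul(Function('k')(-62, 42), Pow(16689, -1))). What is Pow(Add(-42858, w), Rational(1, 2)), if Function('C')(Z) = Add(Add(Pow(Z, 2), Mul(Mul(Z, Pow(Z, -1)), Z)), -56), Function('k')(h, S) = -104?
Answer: Mul(Rational(1, 10847850), I, Pow(5043272168234160510, Rational(1, 2))) ≈ Mul(207.02, I)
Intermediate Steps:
Function('C')(Z) = Add(-56, Z, Pow(Z, 2)) (Function('C')(Z) = Add(Add(Pow(Z, 2), Mul(1, Z)), -56) = Add(Add(Pow(Z, 2), Z), -56) = Add(Add(Z, Pow(Z, 2)), -56) = Add(-56, Z, Pow(Z, 2)))
w = Rational(36594757, 54239250) (w = Add(Mul(2213, Pow(Add(-56, -58, Pow(-58, 2)), -1)), Mul(-104, Pow(16689, -1))) = Add(Mul(2213, Pow(Add(-56, -58, 3364), -1)), Mul(-104, Rational(1, 16689))) = Add(Mul(2213, Pow(3250, -1)), Rational(-104, 16689)) = Add(Mul(2213, Rational(1, 3250)), Rational(-104, 16689)) = Add(Rational(2213, 3250), Rational(-104, 16689)) = Rational(36594757, 54239250) ≈ 0.67469)
Pow(Add(-42858, w), Rational(1, 2)) = Pow(Add(-42858, Rational(36594757, 54239250)), Rational(1, 2)) = Pow(Rational(-2324549181743, 54239250), Rational(1, 2)) = Mul(Rational(1, 10847850), I, Pow(5043272168234160510, Rational(1, 2)))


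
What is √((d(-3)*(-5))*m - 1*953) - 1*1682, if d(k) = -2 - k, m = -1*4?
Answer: -1682 + I*√933 ≈ -1682.0 + 30.545*I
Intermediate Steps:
m = -4
√((d(-3)*(-5))*m - 1*953) - 1*1682 = √(((-2 - 1*(-3))*(-5))*(-4) - 1*953) - 1*1682 = √(((-2 + 3)*(-5))*(-4) - 953) - 1682 = √((1*(-5))*(-4) - 953) - 1682 = √(-5*(-4) - 953) - 1682 = √(20 - 953) - 1682 = √(-933) - 1682 = I*√933 - 1682 = -1682 + I*√933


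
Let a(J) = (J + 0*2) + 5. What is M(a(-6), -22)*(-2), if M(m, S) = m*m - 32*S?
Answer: -1410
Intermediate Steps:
a(J) = 5 + J (a(J) = (J + 0) + 5 = J + 5 = 5 + J)
M(m, S) = m² - 32*S
M(a(-6), -22)*(-2) = ((5 - 6)² - 32*(-22))*(-2) = ((-1)² + 704)*(-2) = (1 + 704)*(-2) = 705*(-2) = -1410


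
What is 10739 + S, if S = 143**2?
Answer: 31188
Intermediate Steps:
S = 20449
10739 + S = 10739 + 20449 = 31188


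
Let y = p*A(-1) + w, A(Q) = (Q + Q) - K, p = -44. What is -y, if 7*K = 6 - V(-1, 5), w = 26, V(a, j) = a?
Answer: -158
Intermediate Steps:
K = 1 (K = (6 - 1*(-1))/7 = (6 + 1)/7 = (1/7)*7 = 1)
A(Q) = -1 + 2*Q (A(Q) = (Q + Q) - 1*1 = 2*Q - 1 = -1 + 2*Q)
y = 158 (y = -44*(-1 + 2*(-1)) + 26 = -44*(-1 - 2) + 26 = -44*(-3) + 26 = 132 + 26 = 158)
-y = -1*158 = -158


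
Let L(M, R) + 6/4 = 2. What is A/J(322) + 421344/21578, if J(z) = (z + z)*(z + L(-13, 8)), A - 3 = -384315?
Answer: 6601354252/373461235 ≈ 17.676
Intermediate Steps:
A = -384312 (A = 3 - 384315 = -384312)
L(M, R) = ½ (L(M, R) = -3/2 + 2 = ½)
J(z) = 2*z*(½ + z) (J(z) = (z + z)*(z + ½) = (2*z)*(½ + z) = 2*z*(½ + z))
A/J(322) + 421344/21578 = -384312*1/(322*(1 + 2*322)) + 421344/21578 = -384312*1/(322*(1 + 644)) + 421344*(1/21578) = -384312/(322*645) + 210672/10789 = -384312/207690 + 210672/10789 = -384312*1/207690 + 210672/10789 = -64052/34615 + 210672/10789 = 6601354252/373461235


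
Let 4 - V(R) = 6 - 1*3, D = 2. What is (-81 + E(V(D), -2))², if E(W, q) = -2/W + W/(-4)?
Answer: 110889/16 ≈ 6930.6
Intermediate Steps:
V(R) = 1 (V(R) = 4 - (6 - 1*3) = 4 - (6 - 3) = 4 - 1*3 = 4 - 3 = 1)
E(W, q) = -2/W - W/4 (E(W, q) = -2/W + W*(-¼) = -2/W - W/4)
(-81 + E(V(D), -2))² = (-81 + (-2/1 - ¼*1))² = (-81 + (-2*1 - ¼))² = (-81 + (-2 - ¼))² = (-81 - 9/4)² = (-333/4)² = 110889/16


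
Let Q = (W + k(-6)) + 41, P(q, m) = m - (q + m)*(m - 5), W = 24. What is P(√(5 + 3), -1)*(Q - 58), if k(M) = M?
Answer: -7 + 12*√2 ≈ 9.9706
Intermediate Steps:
P(q, m) = m - (-5 + m)*(m + q) (P(q, m) = m - (m + q)*(-5 + m) = m - (-5 + m)*(m + q))
Q = 59 (Q = (24 - 6) + 41 = 18 + 41 = 59)
P(√(5 + 3), -1)*(Q - 58) = (-1*(-1)² + 5*√(5 + 3) + 6*(-1) - 1*(-1)*√(5 + 3))*(59 - 58) = (-1*1 + 5*√8 - 6 - 1*(-1)*√8)*1 = (-1 + 5*(2*√2) - 6 - 1*(-1)*2*√2)*1 = (-1 + 10*√2 - 6 + 2*√2)*1 = (-7 + 12*√2)*1 = -7 + 12*√2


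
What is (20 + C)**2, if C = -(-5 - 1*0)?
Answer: 625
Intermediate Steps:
C = 5 (C = -(-5 + 0) = -1*(-5) = 5)
(20 + C)**2 = (20 + 5)**2 = 25**2 = 625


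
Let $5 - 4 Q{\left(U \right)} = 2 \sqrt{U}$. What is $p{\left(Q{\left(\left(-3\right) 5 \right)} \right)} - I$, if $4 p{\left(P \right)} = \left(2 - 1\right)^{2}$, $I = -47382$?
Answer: $\frac{189529}{4} \approx 47382.0$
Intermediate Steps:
$Q{\left(U \right)} = \frac{5}{4} - \frac{\sqrt{U}}{2}$ ($Q{\left(U \right)} = \frac{5}{4} - \frac{2 \sqrt{U}}{4} = \frac{5}{4} - \frac{\sqrt{U}}{2}$)
$p{\left(P \right)} = \frac{1}{4}$ ($p{\left(P \right)} = \frac{\left(2 - 1\right)^{2}}{4} = \frac{1^{2}}{4} = \frac{1}{4} \cdot 1 = \frac{1}{4}$)
$p{\left(Q{\left(\left(-3\right) 5 \right)} \right)} - I = \frac{1}{4} - -47382 = \frac{1}{4} + 47382 = \frac{189529}{4}$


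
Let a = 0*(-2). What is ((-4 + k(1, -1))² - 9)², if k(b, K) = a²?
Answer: 49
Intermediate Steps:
a = 0
k(b, K) = 0 (k(b, K) = 0² = 0)
((-4 + k(1, -1))² - 9)² = ((-4 + 0)² - 9)² = ((-4)² - 9)² = (16 - 9)² = 7² = 49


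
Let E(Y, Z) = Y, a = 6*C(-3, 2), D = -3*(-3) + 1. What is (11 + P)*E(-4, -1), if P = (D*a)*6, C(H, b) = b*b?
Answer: -5804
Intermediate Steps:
D = 10 (D = 9 + 1 = 10)
C(H, b) = b²
a = 24 (a = 6*2² = 6*4 = 24)
P = 1440 (P = (10*24)*6 = 240*6 = 1440)
(11 + P)*E(-4, -1) = (11 + 1440)*(-4) = 1451*(-4) = -5804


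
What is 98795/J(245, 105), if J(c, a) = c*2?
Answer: 19759/98 ≈ 201.62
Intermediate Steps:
J(c, a) = 2*c
98795/J(245, 105) = 98795/((2*245)) = 98795/490 = 98795*(1/490) = 19759/98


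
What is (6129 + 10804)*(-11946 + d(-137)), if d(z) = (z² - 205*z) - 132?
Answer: 588862008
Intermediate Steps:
d(z) = -132 + z² - 205*z
(6129 + 10804)*(-11946 + d(-137)) = (6129 + 10804)*(-11946 + (-132 + (-137)² - 205*(-137))) = 16933*(-11946 + (-132 + 18769 + 28085)) = 16933*(-11946 + 46722) = 16933*34776 = 588862008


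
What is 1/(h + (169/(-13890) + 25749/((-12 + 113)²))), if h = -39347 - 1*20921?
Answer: -141691890/8539130896879 ≈ -1.6593e-5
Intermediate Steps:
h = -60268 (h = -39347 - 20921 = -60268)
1/(h + (169/(-13890) + 25749/((-12 + 113)²))) = 1/(-60268 + (169/(-13890) + 25749/((-12 + 113)²))) = 1/(-60268 + (169*(-1/13890) + 25749/(101²))) = 1/(-60268 + (-169/13890 + 25749/10201)) = 1/(-60268 + 355929641/141691890) = 1/(-8539130896879/141691890) = -141691890/8539130896879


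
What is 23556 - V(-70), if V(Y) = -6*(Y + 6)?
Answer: 23172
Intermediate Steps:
V(Y) = -36 - 6*Y (V(Y) = -6*(6 + Y) = -36 - 6*Y)
23556 - V(-70) = 23556 - (-36 - 6*(-70)) = 23556 - (-36 + 420) = 23556 - 1*384 = 23556 - 384 = 23172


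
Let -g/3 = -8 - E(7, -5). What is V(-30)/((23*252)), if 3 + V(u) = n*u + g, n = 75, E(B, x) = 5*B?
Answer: -59/161 ≈ -0.36646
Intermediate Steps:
g = 129 (g = -3*(-8 - 5*7) = -3*(-8 - 1*35) = -3*(-8 - 35) = -3*(-43) = 129)
V(u) = 126 + 75*u (V(u) = -3 + (75*u + 129) = -3 + (129 + 75*u) = 126 + 75*u)
V(-30)/((23*252)) = (126 + 75*(-30))/((23*252)) = (126 - 2250)/5796 = -2124*1/5796 = -59/161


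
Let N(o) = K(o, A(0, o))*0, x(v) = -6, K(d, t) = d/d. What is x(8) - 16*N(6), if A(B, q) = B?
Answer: -6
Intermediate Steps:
K(d, t) = 1
N(o) = 0 (N(o) = 1*0 = 0)
x(8) - 16*N(6) = -6 - 16*0 = -6 + 0 = -6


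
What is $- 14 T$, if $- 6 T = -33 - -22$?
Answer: $- \frac{77}{3} \approx -25.667$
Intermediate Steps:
$T = \frac{11}{6}$ ($T = - \frac{-33 - -22}{6} = - \frac{-33 + 22}{6} = \left(- \frac{1}{6}\right) \left(-11\right) = \frac{11}{6} \approx 1.8333$)
$- 14 T = \left(-14\right) \frac{11}{6} = - \frac{77}{3}$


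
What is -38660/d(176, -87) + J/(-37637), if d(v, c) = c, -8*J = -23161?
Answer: 11638356353/26195352 ≈ 444.29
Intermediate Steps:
J = 23161/8 (J = -⅛*(-23161) = 23161/8 ≈ 2895.1)
-38660/d(176, -87) + J/(-37637) = -38660/(-87) + (23161/8)/(-37637) = -38660*(-1/87) + (23161/8)*(-1/37637) = 38660/87 - 23161/301096 = 11638356353/26195352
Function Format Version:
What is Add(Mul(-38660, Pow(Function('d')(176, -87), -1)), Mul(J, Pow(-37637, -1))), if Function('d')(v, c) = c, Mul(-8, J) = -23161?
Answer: Rational(11638356353, 26195352) ≈ 444.29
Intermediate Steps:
J = Rational(23161, 8) (J = Mul(Rational(-1, 8), -23161) = Rational(23161, 8) ≈ 2895.1)
Add(Mul(-38660, Pow(Function('d')(176, -87), -1)), Mul(J, Pow(-37637, -1))) = Add(Mul(-38660, Pow(-87, -1)), Mul(Rational(23161, 8), Pow(-37637, -1))) = Add(Mul(-38660, Rational(-1, 87)), Mul(Rational(23161, 8), Rational(-1, 37637))) = Add(Rational(38660, 87), Rational(-23161, 301096)) = Rational(11638356353, 26195352)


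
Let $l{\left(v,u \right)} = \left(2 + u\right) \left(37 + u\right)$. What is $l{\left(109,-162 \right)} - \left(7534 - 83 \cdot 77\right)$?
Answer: $18857$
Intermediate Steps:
$l{\left(109,-162 \right)} - \left(7534 - 83 \cdot 77\right) = \left(74 + \left(-162\right)^{2} + 39 \left(-162\right)\right) - \left(7534 - 83 \cdot 77\right) = \left(74 + 26244 - 6318\right) - \left(7534 - 6391\right) = 20000 - \left(7534 - 6391\right) = 20000 - 1143 = 18857$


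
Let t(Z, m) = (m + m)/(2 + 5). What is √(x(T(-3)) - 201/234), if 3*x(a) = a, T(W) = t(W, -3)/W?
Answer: I*√25298/182 ≈ 0.87392*I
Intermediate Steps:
t(Z, m) = 2*m/7 (t(Z, m) = (2*m)/7 = (2*m)*(⅐) = 2*m/7)
T(W) = -6/(7*W) (T(W) = ((2/7)*(-3))/W = -6/(7*W))
x(a) = a/3
√(x(T(-3)) - 201/234) = √((-6/7/(-3))/3 - 201/234) = √((-6/7*(-⅓))/3 - 201*1/234) = √((⅓)*(2/7) - 67/78) = √(2/21 - 67/78) = √(-139/182) = I*√25298/182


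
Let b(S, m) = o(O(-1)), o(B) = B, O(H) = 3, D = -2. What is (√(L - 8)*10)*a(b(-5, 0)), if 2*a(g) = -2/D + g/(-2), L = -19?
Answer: -15*I*√3/2 ≈ -12.99*I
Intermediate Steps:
b(S, m) = 3
a(g) = ½ - g/4 (a(g) = (-2/(-2) + g/(-2))/2 = (-2*(-½) + g*(-½))/2 = (1 - g/2)/2 = ½ - g/4)
(√(L - 8)*10)*a(b(-5, 0)) = (√(-19 - 8)*10)*(½ - ¼*3) = (√(-27)*10)*(½ - ¾) = ((3*I*√3)*10)*(-¼) = (30*I*√3)*(-¼) = -15*I*√3/2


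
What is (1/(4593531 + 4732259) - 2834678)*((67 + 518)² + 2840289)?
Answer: -42065852239498453083/4662895 ≈ -9.0214e+12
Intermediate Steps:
(1/(4593531 + 4732259) - 2834678)*((67 + 518)² + 2840289) = (1/9325790 - 2834678)*(585² + 2840289) = (1/9325790 - 2834678)*(342225 + 2840289) = -26435611745619/9325790*3182514 = -42065852239498453083/4662895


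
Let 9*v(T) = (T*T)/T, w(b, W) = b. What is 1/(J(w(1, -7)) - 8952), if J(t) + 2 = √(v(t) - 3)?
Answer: -40293/360783535 - 3*I*√26/721567070 ≈ -0.00011168 - 2.12e-8*I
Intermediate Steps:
v(T) = T/9 (v(T) = ((T*T)/T)/9 = (T²/T)/9 = T/9)
J(t) = -2 + √(-3 + t/9) (J(t) = -2 + √(t/9 - 3) = -2 + √(-3 + t/9))
1/(J(w(1, -7)) - 8952) = 1/((-2 + √(-27 + 1)/3) - 8952) = 1/((-2 + √(-26)/3) - 8952) = 1/((-2 + (I*√26)/3) - 8952) = 1/((-2 + I*√26/3) - 8952) = 1/(-8954 + I*√26/3)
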